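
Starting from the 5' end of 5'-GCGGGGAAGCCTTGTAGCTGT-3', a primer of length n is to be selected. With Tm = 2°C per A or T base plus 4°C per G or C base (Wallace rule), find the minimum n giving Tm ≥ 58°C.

n = 18

First 17 bases: GCGGGGAAGCCTTGTAG → Tm = 56°C (< 58°C)
First 18 bases: GCGGGGAAGCCTTGTAGC → Tm = 60°C (≥ 58°C)
Each additional base adds 2°C (A/T) or 4°C (G/C), so Tm is non-decreasing in n; n = 18 is the first length to reach 58°C.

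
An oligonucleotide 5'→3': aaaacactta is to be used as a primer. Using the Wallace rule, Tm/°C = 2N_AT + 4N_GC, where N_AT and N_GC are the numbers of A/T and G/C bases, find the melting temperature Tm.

24°C

C=2, G=0, A=6, T=2
AT pairs contribute 8, GC pairs contribute 2.
Tm = 2×8 + 4×2 = 24°C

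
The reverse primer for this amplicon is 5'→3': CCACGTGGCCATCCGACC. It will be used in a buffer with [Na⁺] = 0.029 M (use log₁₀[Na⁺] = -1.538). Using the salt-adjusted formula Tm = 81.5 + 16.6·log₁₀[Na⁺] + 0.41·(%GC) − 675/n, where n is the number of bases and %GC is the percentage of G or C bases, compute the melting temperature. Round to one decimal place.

48.1°C

Length n = 18. Scanning the sequence gives C=9, T=2, A=3, G=4.
G+C = 13, so %GC = 13/18 × 100 = 72.222%
Salt term: 16.6 × (-1.538) = -25.531
GC term: 0.41 × 72.222 = 29.611; length term: −675/18 = −37.5
Tm = 81.5 + (-25.531) + 29.611 − 37.5 = 48.08 → 48.1°C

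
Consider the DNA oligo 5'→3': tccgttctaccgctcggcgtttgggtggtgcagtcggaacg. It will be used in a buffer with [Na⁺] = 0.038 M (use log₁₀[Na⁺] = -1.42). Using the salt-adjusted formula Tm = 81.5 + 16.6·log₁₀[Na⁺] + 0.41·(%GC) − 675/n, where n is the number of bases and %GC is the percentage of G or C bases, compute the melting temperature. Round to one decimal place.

67.5°C

Length n = 41. Base counts: C=11, T=11, A=4, G=15
G+C = 26, so %GC = 26/41 × 100 = 63.415%
Salt term: 16.6 × (-1.42) = -23.572
GC term: 0.41 × 63.415 = 26; length term: −675/41 = −16.463
Tm = 81.5 + (-23.572) + 26 − 16.463 = 67.465 → 67.5°C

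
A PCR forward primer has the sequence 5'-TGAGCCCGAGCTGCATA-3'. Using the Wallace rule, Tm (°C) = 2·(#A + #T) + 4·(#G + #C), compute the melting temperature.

54°C

Counting bases: G=5, A=4, T=3, C=5
A+T = 7, G+C = 10
Tm = 2×7 + 4×10 = 54°C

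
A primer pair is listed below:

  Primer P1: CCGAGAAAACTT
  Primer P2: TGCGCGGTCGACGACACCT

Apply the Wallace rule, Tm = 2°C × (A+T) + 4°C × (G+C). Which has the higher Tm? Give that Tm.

Primer P2, 64°C

Primer P1: A+T=7, G+C=5 → Tm = 2(7)+4(5) = 34°C
Primer P2: A+T=6, G+C=13 → Tm = 2(6)+4(13) = 64°C
34°C vs 64°C → primer P2 is higher.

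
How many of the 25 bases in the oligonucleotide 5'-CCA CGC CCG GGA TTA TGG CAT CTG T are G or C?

15

Base counts: G=7, A=4, T=6, C=8
G+C = 7 + 8 = 15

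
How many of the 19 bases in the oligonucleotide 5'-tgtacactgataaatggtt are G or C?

6

Scanning the sequence gives C=2, G=4, T=7, A=6.
Total G or C: 4 + 2 = 6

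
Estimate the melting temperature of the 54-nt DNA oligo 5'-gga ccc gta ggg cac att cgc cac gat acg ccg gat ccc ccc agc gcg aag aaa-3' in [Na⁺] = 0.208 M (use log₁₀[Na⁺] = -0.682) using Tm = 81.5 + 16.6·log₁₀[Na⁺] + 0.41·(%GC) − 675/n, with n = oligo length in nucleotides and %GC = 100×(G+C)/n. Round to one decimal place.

84.3°C

Length n = 54. T=5, G=15, A=14, C=20
G+C = 35, so %GC = 35/54 × 100 = 64.815%
Salt term: 16.6 × (-0.682) = -11.321
GC term: 0.41 × 64.815 = 26.574; length term: −675/54 = −12.5
Tm = 81.5 + (-11.321) + 26.574 − 12.5 = 84.253 → 84.3°C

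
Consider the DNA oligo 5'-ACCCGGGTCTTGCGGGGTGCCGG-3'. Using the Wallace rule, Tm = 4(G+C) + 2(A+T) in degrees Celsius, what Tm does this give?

Counting bases: G=11, C=7, T=4, A=1
AT pairs contribute 5, GC pairs contribute 18.
Tm = 2×5 + 4×18 = 82°C

82°C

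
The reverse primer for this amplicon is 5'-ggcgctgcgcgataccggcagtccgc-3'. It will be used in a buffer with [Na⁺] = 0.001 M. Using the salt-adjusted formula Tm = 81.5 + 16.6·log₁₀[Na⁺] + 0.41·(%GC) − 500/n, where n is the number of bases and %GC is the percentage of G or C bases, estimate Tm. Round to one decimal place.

44.0°C

Length n = 26. Base counts: T=3, C=10, G=10, A=3
G+C = 20, so %GC = 20/26 × 100 = 76.923%
Salt term: 16.6 × (-3) = -49.8
GC term: 0.41 × 76.923 = 31.538; length term: −500/26 = −19.231
Tm = 81.5 + (-49.8) + 31.538 − 19.231 = 44.007 → 44.0°C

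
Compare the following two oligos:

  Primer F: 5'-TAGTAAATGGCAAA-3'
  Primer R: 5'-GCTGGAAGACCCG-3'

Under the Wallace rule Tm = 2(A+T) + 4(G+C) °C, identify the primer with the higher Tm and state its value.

Primer F: A+T=10, G+C=4 → Tm = 2(10)+4(4) = 36°C
Primer R: A+T=4, G+C=9 → Tm = 2(4)+4(9) = 44°C
36°C vs 44°C → primer R is higher.

Primer R, 44°C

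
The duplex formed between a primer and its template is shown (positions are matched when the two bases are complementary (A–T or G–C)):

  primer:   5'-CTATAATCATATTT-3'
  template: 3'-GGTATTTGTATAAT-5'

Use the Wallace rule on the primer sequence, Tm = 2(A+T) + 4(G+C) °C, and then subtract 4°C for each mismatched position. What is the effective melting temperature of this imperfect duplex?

Primer base counts: A=5, T=7, G=0, C=2 → A+T=12, G+C=2
Perfect-match Tm = 2(12) + 4(2) = 24 + 8 = 32°C
Mismatches (positions where the bases are not complementary): 3 (at positions 2, 7, 14)
Effective Tm = 32 − 3×4 = 32 − 12 = 20°C

20°C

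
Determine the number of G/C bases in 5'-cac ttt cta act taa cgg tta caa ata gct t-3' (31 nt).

10

Scanning the sequence gives T=11, A=10, G=3, C=7.
G+C = 3 + 7 = 10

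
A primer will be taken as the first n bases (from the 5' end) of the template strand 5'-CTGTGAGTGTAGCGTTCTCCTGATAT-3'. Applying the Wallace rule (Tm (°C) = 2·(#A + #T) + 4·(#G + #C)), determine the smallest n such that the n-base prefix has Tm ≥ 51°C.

n = 17

First 16 bases: CTGTGAGTGTAGCGTT → Tm = 48°C (< 51°C)
First 17 bases: CTGTGAGTGTAGCGTTC → Tm = 52°C (≥ 51°C)
Since every base adds ≥2°C, Tm only increases with n, so the threshold is first crossed at n = 17.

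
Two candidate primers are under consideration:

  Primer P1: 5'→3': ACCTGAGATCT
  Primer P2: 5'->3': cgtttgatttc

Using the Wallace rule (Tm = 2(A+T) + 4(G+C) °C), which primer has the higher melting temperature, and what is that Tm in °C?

Primer P1: A+T=6, G+C=5 → Tm = 2(6)+4(5) = 32°C
Primer P2: A+T=7, G+C=4 → Tm = 2(7)+4(4) = 30°C
32°C vs 30°C → primer P1 is higher.

Primer P1, 32°C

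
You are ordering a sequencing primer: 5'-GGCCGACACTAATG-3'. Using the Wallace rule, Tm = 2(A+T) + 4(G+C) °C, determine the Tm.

44°C

Scanning the sequence gives A=4, G=4, T=2, C=4.
A+T = 6, G+C = 8
Tm = 2(6) + 4(8) = 12 + 32 = 44°C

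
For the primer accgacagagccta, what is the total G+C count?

Counting bases: A=5, C=5, G=3, T=1
G+C = 3 + 5 = 8

8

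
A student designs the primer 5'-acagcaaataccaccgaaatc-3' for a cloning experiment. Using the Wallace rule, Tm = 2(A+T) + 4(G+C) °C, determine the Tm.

Counting bases: A=10, G=2, T=2, C=7
So N_AT = 12 and N_GC = 9.
Tm = 2(12) + 4(9) = 24 + 36 = 60°C

60°C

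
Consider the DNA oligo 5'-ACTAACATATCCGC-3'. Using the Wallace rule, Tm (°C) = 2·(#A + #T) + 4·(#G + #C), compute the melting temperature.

T=3, A=5, C=5, G=1
AT pairs contribute 8, GC pairs contribute 6.
Tm = 2(8) + 4(6) = 16 + 24 = 40°C

40°C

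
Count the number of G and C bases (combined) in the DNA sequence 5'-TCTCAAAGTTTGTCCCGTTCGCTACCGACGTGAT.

17

Base counts: T=11, C=10, A=6, G=7
Total G or C: 7 + 10 = 17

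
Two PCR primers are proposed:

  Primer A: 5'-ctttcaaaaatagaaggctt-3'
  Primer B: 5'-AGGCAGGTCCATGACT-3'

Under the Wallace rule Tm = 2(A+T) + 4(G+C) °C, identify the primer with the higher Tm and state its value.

Primer A, 52°C

Primer A: A+T=14, G+C=6 → Tm = 2(14)+4(6) = 52°C
Primer B: A+T=7, G+C=9 → Tm = 2(7)+4(9) = 50°C
52°C vs 50°C → primer A is higher.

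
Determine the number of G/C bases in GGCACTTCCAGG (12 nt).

8

Scanning the sequence gives A=2, C=4, G=4, T=2.
Total G or C: 4 + 4 = 8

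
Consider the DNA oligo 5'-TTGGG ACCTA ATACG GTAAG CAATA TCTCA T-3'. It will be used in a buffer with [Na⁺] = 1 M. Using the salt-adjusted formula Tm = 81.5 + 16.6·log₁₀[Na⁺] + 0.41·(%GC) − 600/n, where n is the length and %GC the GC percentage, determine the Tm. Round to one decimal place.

78.0°C

Length n = 31. A=10, T=9, G=6, C=6
G+C = 12, so %GC = 12/31 × 100 = 38.71%
Salt term: 16.6 × (0) = 0
GC term: 0.41 × 38.71 = 15.871; length term: −600/31 = −19.355
Tm = 81.5 + (0) + 15.871 − 19.355 = 78.016 → 78.0°C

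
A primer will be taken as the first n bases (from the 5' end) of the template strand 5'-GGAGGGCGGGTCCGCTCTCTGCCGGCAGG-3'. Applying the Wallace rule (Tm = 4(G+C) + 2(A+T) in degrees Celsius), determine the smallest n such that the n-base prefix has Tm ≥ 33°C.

First 8 bases: GGAGGGCG → Tm = 30°C (< 33°C)
First 9 bases: GGAGGGCGG → Tm = 34°C (≥ 33°C)
Each additional base adds 2°C (A/T) or 4°C (G/C), so Tm is non-decreasing in n; n = 9 is the first length to reach 33°C.

n = 9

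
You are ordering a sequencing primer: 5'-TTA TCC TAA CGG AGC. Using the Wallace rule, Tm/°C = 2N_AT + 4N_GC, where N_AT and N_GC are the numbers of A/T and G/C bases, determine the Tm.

44°C

Counting bases: C=4, T=4, G=3, A=4
AT pairs contribute 8, GC pairs contribute 7.
Tm = 2(8) + 4(7) = 16 + 28 = 44°C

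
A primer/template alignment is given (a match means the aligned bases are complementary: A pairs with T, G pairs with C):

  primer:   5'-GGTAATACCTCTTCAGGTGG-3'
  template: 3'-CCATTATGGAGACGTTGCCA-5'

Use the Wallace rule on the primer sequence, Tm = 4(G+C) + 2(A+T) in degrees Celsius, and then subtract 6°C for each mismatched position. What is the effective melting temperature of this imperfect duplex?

30°C

Primer base counts: A=4, T=6, G=6, C=4 → A+T=10, G+C=10
Perfect-match Tm = 2(10) + 4(10) = 20 + 40 = 60°C
Mismatches (positions where the bases are not complementary): 5 (at positions 13, 16, 17, 18, 20)
Effective Tm = 60 − 5×6 = 60 − 30 = 30°C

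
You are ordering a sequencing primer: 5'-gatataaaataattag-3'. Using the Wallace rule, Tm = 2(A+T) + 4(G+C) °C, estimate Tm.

Counting bases: A=9, T=5, G=2, C=0
A+T = 14, G+C = 2
Tm = 2(14) + 4(2) = 28 + 8 = 36°C

36°C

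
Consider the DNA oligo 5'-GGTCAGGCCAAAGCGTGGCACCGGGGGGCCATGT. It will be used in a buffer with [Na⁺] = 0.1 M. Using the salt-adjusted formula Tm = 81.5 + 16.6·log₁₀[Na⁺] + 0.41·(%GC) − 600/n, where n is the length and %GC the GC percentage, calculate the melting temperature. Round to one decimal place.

76.2°C

Length n = 34. Scanning the sequence gives C=9, T=4, A=6, G=15.
G+C = 24, so %GC = 24/34 × 100 = 70.588%
Salt term: 16.6 × (-1) = -16.6
GC term: 0.41 × 70.588 = 28.941; length term: −600/34 = −17.647
Tm = 81.5 + (-16.6) + 28.941 − 17.647 = 76.194 → 76.2°C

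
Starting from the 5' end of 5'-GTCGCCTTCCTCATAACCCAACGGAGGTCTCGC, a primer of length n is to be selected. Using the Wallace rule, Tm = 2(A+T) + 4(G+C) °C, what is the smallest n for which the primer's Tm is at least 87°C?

n = 28

First 27 bases: GTCGCCTTCCTCATAACCCAACGGAGG → Tm = 86°C (< 87°C)
First 28 bases: GTCGCCTTCCTCATAACCCAACGGAGGT → Tm = 88°C (≥ 87°C)
Since every base adds ≥2°C, Tm only increases with n, so the threshold is first crossed at n = 28.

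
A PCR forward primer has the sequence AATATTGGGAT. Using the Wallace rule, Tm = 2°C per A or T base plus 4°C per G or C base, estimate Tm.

Scanning the sequence gives G=3, T=4, A=4, C=0.
So N_AT = 8 and N_GC = 3.
Tm = 2×8 + 4×3 = 28°C

28°C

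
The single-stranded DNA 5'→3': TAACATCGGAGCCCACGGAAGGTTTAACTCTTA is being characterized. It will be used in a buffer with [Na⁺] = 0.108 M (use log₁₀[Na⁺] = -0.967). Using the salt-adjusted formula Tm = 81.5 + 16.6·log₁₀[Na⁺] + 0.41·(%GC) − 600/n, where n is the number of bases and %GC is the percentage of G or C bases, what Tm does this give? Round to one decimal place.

Length n = 33. Scanning the sequence gives T=8, A=10, C=8, G=7.
G+C = 15, so %GC = 15/33 × 100 = 45.455%
Salt term: 16.6 × (-0.967) = -16.052
GC term: 0.41 × 45.455 = 18.637; length term: −600/33 = −18.182
Tm = 81.5 + (-16.052) + 18.637 − 18.182 = 65.903 → 65.9°C

65.9°C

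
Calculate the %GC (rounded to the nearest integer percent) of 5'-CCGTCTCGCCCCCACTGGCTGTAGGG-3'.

73%

Scanning the sequence gives T=5, A=2, G=8, C=11.
G+C = 8 + 11 = 19 out of 26 bases
%GC = 19/26 × 100 = 73.08% ≈ 73%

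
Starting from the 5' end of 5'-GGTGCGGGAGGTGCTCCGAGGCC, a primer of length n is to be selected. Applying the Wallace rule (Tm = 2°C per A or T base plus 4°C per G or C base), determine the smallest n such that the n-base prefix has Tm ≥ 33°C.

n = 10

First 9 bases: GGTGCGGGA → Tm = 32°C (< 33°C)
First 10 bases: GGTGCGGGAG → Tm = 36°C (≥ 33°C)
Each additional base adds 2°C (A/T) or 4°C (G/C), so Tm is non-decreasing in n; n = 10 is the first length to reach 33°C.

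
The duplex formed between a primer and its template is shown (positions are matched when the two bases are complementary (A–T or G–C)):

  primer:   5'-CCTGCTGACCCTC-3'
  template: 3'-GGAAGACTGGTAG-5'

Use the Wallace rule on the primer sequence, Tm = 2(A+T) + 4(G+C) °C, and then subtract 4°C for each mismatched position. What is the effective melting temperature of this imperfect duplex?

36°C

Primer base counts: A=1, T=3, G=2, C=7 → A+T=4, G+C=9
Perfect-match Tm = 2(4) + 4(9) = 8 + 36 = 44°C
Mismatches (positions where the bases are not complementary): 2 (at positions 4, 11)
Effective Tm = 44 − 2×4 = 44 − 8 = 36°C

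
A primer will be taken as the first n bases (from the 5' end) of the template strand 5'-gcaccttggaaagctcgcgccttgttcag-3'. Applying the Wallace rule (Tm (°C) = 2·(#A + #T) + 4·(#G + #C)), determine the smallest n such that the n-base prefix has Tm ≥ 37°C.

n = 13

First 12 bases: GCACCTTGGAAA → Tm = 36°C (< 37°C)
First 13 bases: GCACCTTGGAAAG → Tm = 40°C (≥ 37°C)
Since every base adds ≥2°C, Tm only increases with n, so the threshold is first crossed at n = 13.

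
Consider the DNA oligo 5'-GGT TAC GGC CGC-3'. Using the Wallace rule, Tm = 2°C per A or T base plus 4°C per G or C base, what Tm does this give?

42°C

Counting bases: C=4, G=5, A=1, T=2
A+T = 3, G+C = 9
Tm = 2(3) + 4(9) = 6 + 36 = 42°C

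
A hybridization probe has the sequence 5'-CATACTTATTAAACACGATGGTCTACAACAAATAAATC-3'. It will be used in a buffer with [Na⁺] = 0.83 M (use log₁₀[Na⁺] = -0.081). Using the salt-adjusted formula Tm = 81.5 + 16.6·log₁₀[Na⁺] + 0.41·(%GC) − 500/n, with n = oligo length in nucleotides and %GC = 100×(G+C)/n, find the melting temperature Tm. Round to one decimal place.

78.9°C

Length n = 38. Base counts: C=8, A=17, T=10, G=3
G+C = 11, so %GC = 11/38 × 100 = 28.947%
Salt term: 16.6 × (-0.081) = -1.345
GC term: 0.41 × 28.947 = 11.868; length term: −500/38 = −13.158
Tm = 81.5 + (-1.345) + 11.868 − 13.158 = 78.865 → 78.9°C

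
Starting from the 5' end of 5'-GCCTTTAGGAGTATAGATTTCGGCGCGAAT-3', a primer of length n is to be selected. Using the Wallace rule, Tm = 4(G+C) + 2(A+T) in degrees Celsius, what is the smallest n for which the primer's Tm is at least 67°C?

n = 24

First 23 bases: GCCTTTAGGAGTATAGATTTCGG → Tm = 66°C (< 67°C)
First 24 bases: GCCTTTAGGAGTATAGATTTCGGC → Tm = 70°C (≥ 67°C)
Since every base adds ≥2°C, Tm only increases with n, so the threshold is first crossed at n = 24.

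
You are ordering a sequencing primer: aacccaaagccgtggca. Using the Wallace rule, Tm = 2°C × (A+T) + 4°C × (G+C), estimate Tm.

54°C

Counting bases: G=4, C=6, T=1, A=6
AT pairs contribute 7, GC pairs contribute 10.
Tm = 2×7 + 4×10 = 54°C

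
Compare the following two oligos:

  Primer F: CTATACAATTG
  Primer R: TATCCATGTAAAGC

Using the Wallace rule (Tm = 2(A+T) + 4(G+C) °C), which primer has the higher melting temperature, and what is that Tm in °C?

Primer F: A+T=8, G+C=3 → Tm = 2(8)+4(3) = 28°C
Primer R: A+T=9, G+C=5 → Tm = 2(9)+4(5) = 38°C
28°C vs 38°C → primer R is higher.

Primer R, 38°C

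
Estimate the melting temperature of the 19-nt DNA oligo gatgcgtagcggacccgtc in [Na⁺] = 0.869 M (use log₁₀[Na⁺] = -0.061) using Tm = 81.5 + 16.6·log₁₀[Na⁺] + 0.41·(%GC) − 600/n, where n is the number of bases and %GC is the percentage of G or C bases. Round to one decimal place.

Length n = 19. Scanning the sequence gives C=6, A=3, G=7, T=3.
G+C = 13, so %GC = 13/19 × 100 = 68.421%
Salt term: 16.6 × (-0.061) = -1.013
GC term: 0.41 × 68.421 = 28.053; length term: −600/19 = −31.579
Tm = 81.5 + (-1.013) + 28.053 − 31.579 = 76.961 → 77.0°C

77.0°C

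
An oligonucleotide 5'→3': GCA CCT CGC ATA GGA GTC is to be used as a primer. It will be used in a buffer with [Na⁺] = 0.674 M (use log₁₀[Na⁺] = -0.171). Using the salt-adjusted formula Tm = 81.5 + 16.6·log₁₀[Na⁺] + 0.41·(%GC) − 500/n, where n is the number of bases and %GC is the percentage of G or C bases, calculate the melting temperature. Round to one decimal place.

Length n = 18. Scanning the sequence gives G=5, C=6, A=4, T=3.
G+C = 11, so %GC = 11/18 × 100 = 61.111%
Salt term: 16.6 × (-0.171) = -2.839
GC term: 0.41 × 61.111 = 25.056; length term: −500/18 = −27.778
Tm = 81.5 + (-2.839) + 25.056 − 27.778 = 75.939 → 75.9°C

75.9°C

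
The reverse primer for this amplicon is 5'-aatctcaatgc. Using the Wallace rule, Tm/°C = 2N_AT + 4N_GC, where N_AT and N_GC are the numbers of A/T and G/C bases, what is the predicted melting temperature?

Counting bases: T=3, G=1, A=4, C=3
AT pairs contribute 7, GC pairs contribute 4.
Tm = 2×7 + 4×4 = 30°C

30°C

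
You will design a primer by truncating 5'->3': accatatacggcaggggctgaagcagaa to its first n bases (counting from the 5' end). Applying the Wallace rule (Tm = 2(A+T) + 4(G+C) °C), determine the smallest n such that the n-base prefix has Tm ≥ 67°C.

First 21 bases: ACCATATACGGCAGGGGCTGA → Tm = 66°C (< 67°C)
First 22 bases: ACCATATACGGCAGGGGCTGAA → Tm = 68°C (≥ 67°C)
Since every base adds ≥2°C, Tm only increases with n, so the threshold is first crossed at n = 22.

n = 22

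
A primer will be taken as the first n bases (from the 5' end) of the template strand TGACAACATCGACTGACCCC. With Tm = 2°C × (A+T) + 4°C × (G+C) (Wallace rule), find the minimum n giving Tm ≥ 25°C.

First 9 bases: TGACAACAT → Tm = 24°C (< 25°C)
First 10 bases: TGACAACATC → Tm = 28°C (≥ 25°C)
Each additional base adds 2°C (A/T) or 4°C (G/C), so Tm is non-decreasing in n; n = 10 is the first length to reach 25°C.

n = 10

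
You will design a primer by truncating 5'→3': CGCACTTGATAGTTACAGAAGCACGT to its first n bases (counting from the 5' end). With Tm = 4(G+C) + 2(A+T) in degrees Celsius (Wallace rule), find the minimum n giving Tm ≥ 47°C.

n = 17

First 16 bases: CGCACTTGATAGTTAC → Tm = 46°C (< 47°C)
First 17 bases: CGCACTTGATAGTTACA → Tm = 48°C (≥ 47°C)
Each additional base adds 2°C (A/T) or 4°C (G/C), so Tm is non-decreasing in n; n = 17 is the first length to reach 47°C.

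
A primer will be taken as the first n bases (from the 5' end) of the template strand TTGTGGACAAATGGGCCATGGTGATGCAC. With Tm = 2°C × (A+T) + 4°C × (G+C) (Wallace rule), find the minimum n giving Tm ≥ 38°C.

n = 14

First 13 bases: TTGTGGACAAATG → Tm = 36°C (< 38°C)
First 14 bases: TTGTGGACAAATGG → Tm = 40°C (≥ 38°C)
Each additional base adds 2°C (A/T) or 4°C (G/C), so Tm is non-decreasing in n; n = 14 is the first length to reach 38°C.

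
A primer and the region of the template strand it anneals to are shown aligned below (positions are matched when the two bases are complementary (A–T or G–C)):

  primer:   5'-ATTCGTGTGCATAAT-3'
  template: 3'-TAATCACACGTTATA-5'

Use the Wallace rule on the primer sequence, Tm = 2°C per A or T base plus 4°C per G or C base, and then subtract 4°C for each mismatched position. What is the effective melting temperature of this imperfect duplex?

28°C

Primer base counts: A=4, T=6, G=3, C=2 → A+T=10, G+C=5
Perfect-match Tm = 2(10) + 4(5) = 20 + 20 = 40°C
Mismatches (positions where the bases are not complementary): 3 (at positions 4, 12, 13)
Effective Tm = 40 − 3×4 = 40 − 12 = 28°C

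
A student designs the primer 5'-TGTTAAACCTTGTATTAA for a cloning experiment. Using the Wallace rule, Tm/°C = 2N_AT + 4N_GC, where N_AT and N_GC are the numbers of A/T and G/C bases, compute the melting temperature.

44°C

G=2, C=2, A=6, T=8
So N_AT = 14 and N_GC = 4.
Tm = 4·4 + 2·14 = 16 + 28 = 44°C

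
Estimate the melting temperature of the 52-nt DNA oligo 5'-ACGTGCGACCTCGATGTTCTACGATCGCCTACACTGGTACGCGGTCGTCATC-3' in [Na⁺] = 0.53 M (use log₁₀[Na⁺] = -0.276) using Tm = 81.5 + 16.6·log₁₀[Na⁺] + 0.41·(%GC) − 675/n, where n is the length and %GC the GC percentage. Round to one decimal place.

87.6°C

Length n = 52. Scanning the sequence gives C=17, A=9, T=13, G=13.
G+C = 30, so %GC = 30/52 × 100 = 57.692%
Salt term: 16.6 × (-0.276) = -4.582
GC term: 0.41 × 57.692 = 23.654; length term: −675/52 = −12.981
Tm = 81.5 + (-4.582) + 23.654 − 12.981 = 87.591 → 87.6°C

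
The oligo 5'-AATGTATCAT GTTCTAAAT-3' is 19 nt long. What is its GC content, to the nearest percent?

21%

Base counts: T=8, G=2, A=7, C=2
G+C = 2 + 2 = 4 out of 19 bases
%GC = 4/19 × 100 = 21.05% ≈ 21%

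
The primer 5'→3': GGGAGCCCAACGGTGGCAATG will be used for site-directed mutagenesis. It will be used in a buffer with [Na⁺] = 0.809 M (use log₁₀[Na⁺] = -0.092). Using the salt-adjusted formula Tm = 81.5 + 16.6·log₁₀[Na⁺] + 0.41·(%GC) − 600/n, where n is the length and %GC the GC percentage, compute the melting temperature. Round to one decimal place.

78.7°C

Length n = 21. Base counts: T=2, G=9, A=5, C=5
G+C = 14, so %GC = 14/21 × 100 = 66.667%
Salt term: 16.6 × (-0.092) = -1.527
GC term: 0.41 × 66.667 = 27.333; length term: −600/21 = −28.571
Tm = 81.5 + (-1.527) + 27.333 − 28.571 = 78.735 → 78.7°C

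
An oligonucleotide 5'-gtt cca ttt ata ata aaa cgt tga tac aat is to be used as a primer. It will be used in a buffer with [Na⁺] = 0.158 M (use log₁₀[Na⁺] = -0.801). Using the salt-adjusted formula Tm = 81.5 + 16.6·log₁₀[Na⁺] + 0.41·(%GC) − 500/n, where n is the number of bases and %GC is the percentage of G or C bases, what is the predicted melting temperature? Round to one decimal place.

Length n = 30. Counting bases: T=11, A=12, C=4, G=3
G+C = 7, so %GC = 7/30 × 100 = 23.333%
Salt term: 16.6 × (-0.801) = -13.297
GC term: 0.41 × 23.333 = 9.567; length term: −500/30 = −16.667
Tm = 81.5 + (-13.297) + 9.567 − 16.667 = 61.103 → 61.1°C

61.1°C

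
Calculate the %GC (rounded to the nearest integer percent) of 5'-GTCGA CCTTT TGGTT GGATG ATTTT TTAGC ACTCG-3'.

Base counts: T=15, A=5, G=9, C=6
G+C = 9 + 6 = 15 out of 35 bases
%GC = 15/35 × 100 = 42.86% ≈ 43%

43%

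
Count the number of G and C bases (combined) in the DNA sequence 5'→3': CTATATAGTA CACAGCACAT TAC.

8

Counting bases: T=6, G=2, C=6, A=9
G+C = 2 + 6 = 8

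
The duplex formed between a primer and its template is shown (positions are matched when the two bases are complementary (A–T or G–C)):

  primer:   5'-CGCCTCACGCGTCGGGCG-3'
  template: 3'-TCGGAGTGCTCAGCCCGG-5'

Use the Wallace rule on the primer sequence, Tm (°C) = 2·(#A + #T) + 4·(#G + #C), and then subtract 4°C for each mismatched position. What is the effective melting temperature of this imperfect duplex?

Primer base counts: A=1, T=2, G=7, C=8 → A+T=3, G+C=15
Perfect-match Tm = 2(3) + 4(15) = 6 + 60 = 66°C
Mismatches (positions where the bases are not complementary): 3 (at positions 1, 10, 18)
Effective Tm = 66 − 3×4 = 66 − 12 = 54°C

54°C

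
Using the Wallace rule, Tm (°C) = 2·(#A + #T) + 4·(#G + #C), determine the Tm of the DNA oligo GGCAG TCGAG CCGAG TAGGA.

66°C

Scanning the sequence gives G=9, T=2, A=5, C=4.
AT pairs contribute 7, GC pairs contribute 13.
Tm = 2×7 + 4×13 = 66°C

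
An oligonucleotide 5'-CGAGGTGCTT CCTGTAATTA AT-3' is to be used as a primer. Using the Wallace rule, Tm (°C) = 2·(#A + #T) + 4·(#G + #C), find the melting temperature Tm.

62°C

Base counts: A=5, C=4, T=8, G=5
AT pairs contribute 13, GC pairs contribute 9.
Tm = 2(13) + 4(9) = 26 + 36 = 62°C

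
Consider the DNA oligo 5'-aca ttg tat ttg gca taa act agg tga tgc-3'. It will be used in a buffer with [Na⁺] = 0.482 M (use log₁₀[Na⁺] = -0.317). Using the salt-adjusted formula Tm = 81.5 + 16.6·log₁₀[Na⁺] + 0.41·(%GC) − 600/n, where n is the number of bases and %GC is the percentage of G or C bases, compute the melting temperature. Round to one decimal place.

Length n = 30. Base counts: T=10, C=4, G=7, A=9
G+C = 11, so %GC = 11/30 × 100 = 36.667%
Salt term: 16.6 × (-0.317) = -5.262
GC term: 0.41 × 36.667 = 15.033; length term: −600/30 = −20
Tm = 81.5 + (-5.262) + 15.033 − 20 = 71.271 → 71.3°C

71.3°C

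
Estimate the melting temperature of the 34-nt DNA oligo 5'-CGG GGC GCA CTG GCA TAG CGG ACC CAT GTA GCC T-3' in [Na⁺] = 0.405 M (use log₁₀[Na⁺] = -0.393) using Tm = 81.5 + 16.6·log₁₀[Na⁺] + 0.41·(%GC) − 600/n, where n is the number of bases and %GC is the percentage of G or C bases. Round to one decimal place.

Length n = 34. Scanning the sequence gives G=12, T=5, C=11, A=6.
G+C = 23, so %GC = 23/34 × 100 = 67.647%
Salt term: 16.6 × (-0.393) = -6.524
GC term: 0.41 × 67.647 = 27.735; length term: −600/34 = −17.647
Tm = 81.5 + (-6.524) + 27.735 − 17.647 = 85.064 → 85.1°C

85.1°C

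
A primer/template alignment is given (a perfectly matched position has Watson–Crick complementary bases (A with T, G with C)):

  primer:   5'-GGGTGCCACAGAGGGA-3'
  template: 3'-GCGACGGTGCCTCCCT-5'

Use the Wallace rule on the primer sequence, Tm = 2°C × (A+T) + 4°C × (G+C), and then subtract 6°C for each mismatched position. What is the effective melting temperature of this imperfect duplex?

36°C

Primer base counts: A=4, T=1, G=8, C=3 → A+T=5, G+C=11
Perfect-match Tm = 2(5) + 4(11) = 10 + 44 = 54°C
Mismatches (positions where the bases are not complementary): 3 (at positions 1, 3, 10)
Effective Tm = 54 − 3×6 = 54 − 18 = 36°C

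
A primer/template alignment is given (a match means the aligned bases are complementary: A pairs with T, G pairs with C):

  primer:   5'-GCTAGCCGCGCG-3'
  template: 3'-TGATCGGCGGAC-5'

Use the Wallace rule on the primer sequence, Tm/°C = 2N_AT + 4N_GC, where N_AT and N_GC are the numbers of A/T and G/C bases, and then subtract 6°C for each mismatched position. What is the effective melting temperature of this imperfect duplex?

Primer base counts: A=1, T=1, G=5, C=5 → A+T=2, G+C=10
Perfect-match Tm = 2(2) + 4(10) = 4 + 40 = 44°C
Mismatches (positions where the bases are not complementary): 3 (at positions 1, 10, 11)
Effective Tm = 44 − 3×6 = 44 − 18 = 26°C

26°C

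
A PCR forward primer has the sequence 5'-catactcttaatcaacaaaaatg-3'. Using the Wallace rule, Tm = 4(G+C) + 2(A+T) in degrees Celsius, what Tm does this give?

Counting bases: A=11, T=6, C=5, G=1
So N_AT = 17 and N_GC = 6.
Tm = 4·6 + 2·17 = 24 + 34 = 58°C

58°C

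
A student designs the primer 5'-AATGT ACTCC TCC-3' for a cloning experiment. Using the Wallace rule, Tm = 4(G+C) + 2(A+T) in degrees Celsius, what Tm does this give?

38°C

Scanning the sequence gives G=1, T=4, A=3, C=5.
So N_AT = 7 and N_GC = 6.
Tm = 2(7) + 4(6) = 14 + 24 = 38°C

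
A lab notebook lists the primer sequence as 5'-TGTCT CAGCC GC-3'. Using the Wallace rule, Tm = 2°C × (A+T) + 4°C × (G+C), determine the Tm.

Counting bases: T=3, A=1, C=5, G=3
A+T = 4, G+C = 8
Tm = 2(4) + 4(8) = 8 + 32 = 40°C

40°C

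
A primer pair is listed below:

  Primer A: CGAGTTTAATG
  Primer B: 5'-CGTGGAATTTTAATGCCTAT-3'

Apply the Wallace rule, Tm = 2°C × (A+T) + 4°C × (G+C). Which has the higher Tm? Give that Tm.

Primer B, 54°C

Primer A: A+T=7, G+C=4 → Tm = 2(7)+4(4) = 30°C
Primer B: A+T=13, G+C=7 → Tm = 2(13)+4(7) = 54°C
30°C vs 54°C → primer B is higher.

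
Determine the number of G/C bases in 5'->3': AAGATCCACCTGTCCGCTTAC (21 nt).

Scanning the sequence gives G=3, C=8, T=5, A=5.
G+C = 3 + 8 = 11

11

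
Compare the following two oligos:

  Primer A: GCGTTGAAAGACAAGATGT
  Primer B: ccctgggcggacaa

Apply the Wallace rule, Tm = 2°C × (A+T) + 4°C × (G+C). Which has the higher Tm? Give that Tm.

Primer A: A+T=11, G+C=8 → Tm = 2(11)+4(8) = 54°C
Primer B: A+T=4, G+C=10 → Tm = 2(4)+4(10) = 48°C
54°C vs 48°C → primer A is higher.

Primer A, 54°C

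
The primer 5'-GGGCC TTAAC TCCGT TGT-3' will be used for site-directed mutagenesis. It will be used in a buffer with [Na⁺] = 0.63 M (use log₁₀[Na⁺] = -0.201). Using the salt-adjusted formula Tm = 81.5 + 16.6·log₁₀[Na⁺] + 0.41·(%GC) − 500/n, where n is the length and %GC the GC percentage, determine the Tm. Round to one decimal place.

73.2°C

Length n = 18. Scanning the sequence gives G=5, T=6, A=2, C=5.
G+C = 10, so %GC = 10/18 × 100 = 55.556%
Salt term: 16.6 × (-0.201) = -3.337
GC term: 0.41 × 55.556 = 22.778; length term: −500/18 = −27.778
Tm = 81.5 + (-3.337) + 22.778 − 27.778 = 73.163 → 73.2°C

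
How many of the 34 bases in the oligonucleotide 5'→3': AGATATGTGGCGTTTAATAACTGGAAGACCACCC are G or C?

15

Scanning the sequence gives T=8, C=7, G=8, A=11.
G+C = 8 + 7 = 15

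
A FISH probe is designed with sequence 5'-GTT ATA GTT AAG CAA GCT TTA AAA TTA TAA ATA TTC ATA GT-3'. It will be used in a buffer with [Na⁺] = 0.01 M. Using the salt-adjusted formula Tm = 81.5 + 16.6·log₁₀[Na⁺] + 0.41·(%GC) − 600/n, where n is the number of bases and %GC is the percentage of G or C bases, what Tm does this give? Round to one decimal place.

41.7°C

Length n = 41. Counting bases: A=17, G=5, T=16, C=3
G+C = 8, so %GC = 8/41 × 100 = 19.512%
Salt term: 16.6 × (-2) = -33.2
GC term: 0.41 × 19.512 = 8; length term: −600/41 = −14.634
Tm = 81.5 + (-33.2) + 8 − 14.634 = 41.666 → 41.7°C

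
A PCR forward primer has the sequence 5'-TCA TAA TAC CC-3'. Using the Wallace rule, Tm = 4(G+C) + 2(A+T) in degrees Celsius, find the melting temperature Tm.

30°C

Counting bases: T=3, A=4, G=0, C=4
A+T = 7, G+C = 4
Tm = 2×7 + 4×4 = 30°C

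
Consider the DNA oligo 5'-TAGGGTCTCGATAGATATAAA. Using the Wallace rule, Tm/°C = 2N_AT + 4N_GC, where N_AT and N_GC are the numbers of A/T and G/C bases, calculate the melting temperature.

56°C

Scanning the sequence gives C=2, G=5, T=6, A=8.
So N_AT = 14 and N_GC = 7.
Tm = 4·7 + 2·14 = 28 + 28 = 56°C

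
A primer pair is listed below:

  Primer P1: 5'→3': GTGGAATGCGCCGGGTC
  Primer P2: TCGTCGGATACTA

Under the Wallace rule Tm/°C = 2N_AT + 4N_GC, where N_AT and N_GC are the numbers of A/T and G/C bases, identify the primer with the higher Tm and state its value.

Primer P1: A+T=5, G+C=12 → Tm = 2(5)+4(12) = 58°C
Primer P2: A+T=7, G+C=6 → Tm = 2(7)+4(6) = 38°C
58°C vs 38°C → primer P1 is higher.

Primer P1, 58°C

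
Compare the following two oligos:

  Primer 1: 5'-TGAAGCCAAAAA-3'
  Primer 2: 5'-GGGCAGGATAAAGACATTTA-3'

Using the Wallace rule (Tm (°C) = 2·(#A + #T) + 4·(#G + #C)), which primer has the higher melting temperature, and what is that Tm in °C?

Primer 1: A+T=8, G+C=4 → Tm = 2(8)+4(4) = 32°C
Primer 2: A+T=12, G+C=8 → Tm = 2(12)+4(8) = 56°C
32°C vs 56°C → primer 2 is higher.

Primer 2, 56°C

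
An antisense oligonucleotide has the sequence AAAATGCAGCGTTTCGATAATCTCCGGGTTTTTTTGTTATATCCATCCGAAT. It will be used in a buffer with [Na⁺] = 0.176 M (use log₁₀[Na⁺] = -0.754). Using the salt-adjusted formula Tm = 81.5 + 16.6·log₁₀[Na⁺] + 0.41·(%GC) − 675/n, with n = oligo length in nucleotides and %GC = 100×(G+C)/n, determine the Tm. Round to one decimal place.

71.0°C

Length n = 52. Base counts: A=13, G=9, C=10, T=20
G+C = 19, so %GC = 19/52 × 100 = 36.538%
Salt term: 16.6 × (-0.754) = -12.516
GC term: 0.41 × 36.538 = 14.981; length term: −675/52 = −12.981
Tm = 81.5 + (-12.516) + 14.981 − 12.981 = 70.984 → 71.0°C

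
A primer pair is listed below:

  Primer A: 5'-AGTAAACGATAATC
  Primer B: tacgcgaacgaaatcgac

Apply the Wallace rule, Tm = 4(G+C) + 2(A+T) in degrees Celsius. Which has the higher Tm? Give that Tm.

Primer A: A+T=10, G+C=4 → Tm = 2(10)+4(4) = 36°C
Primer B: A+T=9, G+C=9 → Tm = 2(9)+4(9) = 54°C
36°C vs 54°C → primer B is higher.

Primer B, 54°C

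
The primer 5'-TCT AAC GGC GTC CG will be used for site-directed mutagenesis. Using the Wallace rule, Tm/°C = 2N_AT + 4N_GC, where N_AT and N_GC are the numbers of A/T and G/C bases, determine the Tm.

Scanning the sequence gives C=5, T=3, A=2, G=4.
A+T = 5, G+C = 9
Tm = 2×5 + 4×9 = 46°C

46°C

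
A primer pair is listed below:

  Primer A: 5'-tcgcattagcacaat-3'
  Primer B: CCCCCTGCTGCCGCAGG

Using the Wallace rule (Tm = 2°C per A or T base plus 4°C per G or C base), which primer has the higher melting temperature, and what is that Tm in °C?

Primer B, 62°C

Primer A: A+T=9, G+C=6 → Tm = 2(9)+4(6) = 42°C
Primer B: A+T=3, G+C=14 → Tm = 2(3)+4(14) = 62°C
42°C vs 62°C → primer B is higher.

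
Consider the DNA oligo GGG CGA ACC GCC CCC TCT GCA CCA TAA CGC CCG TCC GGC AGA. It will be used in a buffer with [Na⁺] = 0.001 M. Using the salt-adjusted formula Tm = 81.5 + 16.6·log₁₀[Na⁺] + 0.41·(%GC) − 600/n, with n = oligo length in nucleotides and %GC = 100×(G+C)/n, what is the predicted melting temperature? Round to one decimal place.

Length n = 42. Scanning the sequence gives G=11, A=8, T=4, C=19.
G+C = 30, so %GC = 30/42 × 100 = 71.429%
Salt term: 16.6 × (-3) = -49.8
GC term: 0.41 × 71.429 = 29.286; length term: −600/42 = −14.286
Tm = 81.5 + (-49.8) + 29.286 − 14.286 = 46.7 → 46.7°C

46.7°C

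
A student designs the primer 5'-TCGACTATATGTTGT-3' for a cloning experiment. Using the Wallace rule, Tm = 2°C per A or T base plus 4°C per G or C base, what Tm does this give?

C=2, G=3, T=7, A=3
A+T = 10, G+C = 5
Tm = 2(10) + 4(5) = 20 + 20 = 40°C

40°C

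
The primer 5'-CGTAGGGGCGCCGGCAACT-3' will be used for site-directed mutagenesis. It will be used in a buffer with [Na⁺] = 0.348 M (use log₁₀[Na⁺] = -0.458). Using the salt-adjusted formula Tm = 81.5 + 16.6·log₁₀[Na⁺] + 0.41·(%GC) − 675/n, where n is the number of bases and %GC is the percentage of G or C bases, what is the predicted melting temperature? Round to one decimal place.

68.6°C

Length n = 19. Scanning the sequence gives C=6, T=2, G=8, A=3.
G+C = 14, so %GC = 14/19 × 100 = 73.684%
Salt term: 16.6 × (-0.458) = -7.603
GC term: 0.41 × 73.684 = 30.21; length term: −675/19 = −35.526
Tm = 81.5 + (-7.603) + 30.21 − 35.526 = 68.581 → 68.6°C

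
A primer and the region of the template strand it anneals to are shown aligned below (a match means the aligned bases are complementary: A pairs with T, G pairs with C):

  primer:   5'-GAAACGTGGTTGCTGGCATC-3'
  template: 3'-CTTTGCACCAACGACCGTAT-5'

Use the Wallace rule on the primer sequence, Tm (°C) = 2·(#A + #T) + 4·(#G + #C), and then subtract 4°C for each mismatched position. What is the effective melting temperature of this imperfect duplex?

Primer base counts: A=4, T=5, G=7, C=4 → A+T=9, G+C=11
Perfect-match Tm = 2(9) + 4(11) = 18 + 44 = 62°C
Mismatches (positions where the bases are not complementary): 1 (at position 20)
Effective Tm = 62 − 1×4 = 62 − 4 = 58°C

58°C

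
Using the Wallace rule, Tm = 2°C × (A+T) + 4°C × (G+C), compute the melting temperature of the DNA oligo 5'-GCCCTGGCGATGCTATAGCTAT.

68°C

Counting bases: T=6, A=4, G=6, C=6
So N_AT = 10 and N_GC = 12.
Tm = 2(10) + 4(12) = 20 + 48 = 68°C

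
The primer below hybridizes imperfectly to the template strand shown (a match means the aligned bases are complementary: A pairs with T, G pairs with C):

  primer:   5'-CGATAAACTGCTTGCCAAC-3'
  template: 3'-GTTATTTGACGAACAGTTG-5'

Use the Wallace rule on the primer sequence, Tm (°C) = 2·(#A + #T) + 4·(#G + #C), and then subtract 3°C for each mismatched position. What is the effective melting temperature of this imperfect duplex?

50°C

Primer base counts: A=6, T=4, G=3, C=6 → A+T=10, G+C=9
Perfect-match Tm = 2(10) + 4(9) = 20 + 36 = 56°C
Mismatches (positions where the bases are not complementary): 2 (at positions 2, 15)
Effective Tm = 56 − 2×3 = 56 − 6 = 50°C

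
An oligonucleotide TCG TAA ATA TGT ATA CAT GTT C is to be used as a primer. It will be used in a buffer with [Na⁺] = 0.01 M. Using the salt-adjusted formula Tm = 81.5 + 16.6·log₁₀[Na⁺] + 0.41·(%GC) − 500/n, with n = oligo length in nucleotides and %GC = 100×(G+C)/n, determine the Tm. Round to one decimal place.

Length n = 22. T=9, A=7, C=3, G=3
G+C = 6, so %GC = 6/22 × 100 = 27.273%
Salt term: 16.6 × (-2) = -33.2
GC term: 0.41 × 27.273 = 11.182; length term: −500/22 = −22.727
Tm = 81.5 + (-33.2) + 11.182 − 22.727 = 36.755 → 36.8°C

36.8°C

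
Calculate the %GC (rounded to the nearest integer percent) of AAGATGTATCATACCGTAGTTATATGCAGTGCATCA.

Scanning the sequence gives T=11, A=12, G=7, C=6.
G+C = 7 + 6 = 13 out of 36 bases
%GC = 13/36 × 100 = 36.11% ≈ 36%

36%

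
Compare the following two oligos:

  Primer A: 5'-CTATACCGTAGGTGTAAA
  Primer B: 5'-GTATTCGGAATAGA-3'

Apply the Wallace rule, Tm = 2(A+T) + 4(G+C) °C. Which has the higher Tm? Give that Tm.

Primer A, 50°C

Primer A: A+T=11, G+C=7 → Tm = 2(11)+4(7) = 50°C
Primer B: A+T=9, G+C=5 → Tm = 2(9)+4(5) = 38°C
50°C vs 38°C → primer A is higher.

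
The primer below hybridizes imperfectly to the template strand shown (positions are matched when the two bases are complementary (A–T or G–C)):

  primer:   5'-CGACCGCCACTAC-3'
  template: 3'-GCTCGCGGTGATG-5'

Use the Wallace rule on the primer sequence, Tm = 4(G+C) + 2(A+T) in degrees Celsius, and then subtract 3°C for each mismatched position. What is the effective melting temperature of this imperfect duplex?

41°C

Primer base counts: A=3, T=1, G=2, C=7 → A+T=4, G+C=9
Perfect-match Tm = 2(4) + 4(9) = 8 + 36 = 44°C
Mismatches (positions where the bases are not complementary): 1 (at position 4)
Effective Tm = 44 − 1×3 = 44 − 3 = 41°C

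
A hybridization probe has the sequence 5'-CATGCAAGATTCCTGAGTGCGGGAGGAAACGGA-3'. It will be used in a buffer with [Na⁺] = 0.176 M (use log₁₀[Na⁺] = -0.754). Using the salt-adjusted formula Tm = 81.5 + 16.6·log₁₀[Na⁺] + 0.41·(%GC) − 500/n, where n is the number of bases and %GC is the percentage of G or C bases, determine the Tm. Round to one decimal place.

Length n = 33. Counting bases: T=5, G=12, C=6, A=10
G+C = 18, so %GC = 18/33 × 100 = 54.545%
Salt term: 16.6 × (-0.754) = -12.516
GC term: 0.41 × 54.545 = 22.363; length term: −500/33 = −15.152
Tm = 81.5 + (-12.516) + 22.363 − 15.152 = 76.195 → 76.2°C

76.2°C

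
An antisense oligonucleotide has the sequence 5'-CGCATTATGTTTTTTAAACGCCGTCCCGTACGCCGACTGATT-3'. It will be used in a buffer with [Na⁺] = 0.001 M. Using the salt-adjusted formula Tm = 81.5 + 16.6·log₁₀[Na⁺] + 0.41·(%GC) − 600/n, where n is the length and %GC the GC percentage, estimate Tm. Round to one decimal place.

36.9°C

Length n = 42. Base counts: C=12, A=8, T=14, G=8
G+C = 20, so %GC = 20/42 × 100 = 47.619%
Salt term: 16.6 × (-3) = -49.8
GC term: 0.41 × 47.619 = 19.524; length term: −600/42 = −14.286
Tm = 81.5 + (-49.8) + 19.524 − 14.286 = 36.938 → 36.9°C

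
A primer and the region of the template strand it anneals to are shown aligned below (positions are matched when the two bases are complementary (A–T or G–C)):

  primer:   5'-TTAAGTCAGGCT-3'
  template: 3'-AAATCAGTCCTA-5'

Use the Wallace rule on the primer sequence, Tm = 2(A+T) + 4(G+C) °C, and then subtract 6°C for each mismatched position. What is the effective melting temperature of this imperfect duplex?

Primer base counts: A=3, T=4, G=3, C=2 → A+T=7, G+C=5
Perfect-match Tm = 2(7) + 4(5) = 14 + 20 = 34°C
Mismatches (positions where the bases are not complementary): 2 (at positions 3, 11)
Effective Tm = 34 − 2×6 = 34 − 12 = 22°C

22°C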